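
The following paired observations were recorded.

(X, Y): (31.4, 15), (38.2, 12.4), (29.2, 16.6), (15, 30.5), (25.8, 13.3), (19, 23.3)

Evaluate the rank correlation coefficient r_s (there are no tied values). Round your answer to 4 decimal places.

-0.8286

Rank X: 5, 6, 4, 1, 3, 2
Rank Y: 3, 1, 4, 6, 2, 5
d = rank(X) − rank(Y): 2, 5, 0, -5, 1, -3; Σd² = 64
ρ = 1 − 6Σd² / [n(n²−1)] = 1 − 6×64 / (6×35) = 1 − 384/210 ≈ -0.8286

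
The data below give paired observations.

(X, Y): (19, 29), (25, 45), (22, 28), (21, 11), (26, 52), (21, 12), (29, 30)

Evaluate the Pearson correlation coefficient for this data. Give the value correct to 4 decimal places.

n = 7, ΣX = 163, ΣY = 207, ΣX² = 3869, ΣY² = 7519, ΣXY = 4997
nΣXY − ΣXΣY = 34979 − 33741 = 1238
nΣX² − (ΣX)² = 27083 − 26569 = 514; nΣY² − (ΣY)² = 52633 − 42849 = 9784
r = 1238 / √(514 × 9784) = 1238 / 2242.5378 ≈ 0.5521

0.5521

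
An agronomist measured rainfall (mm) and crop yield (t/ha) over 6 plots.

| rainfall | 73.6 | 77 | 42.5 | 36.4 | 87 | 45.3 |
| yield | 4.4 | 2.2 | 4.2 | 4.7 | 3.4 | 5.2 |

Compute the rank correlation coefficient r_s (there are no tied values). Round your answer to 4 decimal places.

Rank rainfall: 4, 5, 2, 1, 6, 3
Rank yield: 4, 1, 3, 5, 2, 6
d = rank(rainfall) − rank(yield): 0, 4, -1, -4, 4, -3; Σd² = 58
ρ = 1 − 6Σd² / [n(n²−1)] = 1 − 6×58 / (6×35) = 1 − 348/210 ≈ -0.6571

-0.6571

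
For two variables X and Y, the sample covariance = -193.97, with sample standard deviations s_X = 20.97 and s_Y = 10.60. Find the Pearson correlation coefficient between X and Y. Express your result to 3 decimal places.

-0.873

r = Cov(X,Y) / (s_X · s_Y) = -193.97 / (20.97 × 10.60)
  = -193.97 / 222.2820 ≈ -0.873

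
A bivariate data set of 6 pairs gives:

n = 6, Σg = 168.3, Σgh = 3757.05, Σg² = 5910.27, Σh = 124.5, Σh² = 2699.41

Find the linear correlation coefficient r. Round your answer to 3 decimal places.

0.713

r = (nΣgh − ΣgΣh) / √[(nΣg² − (Σg)²)(nΣh² − (Σh)²)]
Numerator: 6×3757.05 − 168.3×124.5 = 1588.95
Denominator: √[(35461.62 − 28324.89)(16196.46 − 15500.25)] = √[7136.73 × 696.21] = 2229.0498
r = 1588.95 / 2229.0498 ≈ 0.713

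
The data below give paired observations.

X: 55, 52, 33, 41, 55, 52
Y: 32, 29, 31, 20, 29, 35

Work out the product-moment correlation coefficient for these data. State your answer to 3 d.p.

n = 6, ΣX = 288, ΣY = 176, ΣX² = 14228, ΣY² = 5292, ΣXY = 8526
nΣXY − ΣXΣY = 51156 − 50688 = 468
nΣX² − (ΣX)² = 85368 − 82944 = 2424; nΣY² − (ΣY)² = 31752 − 30976 = 776
r = 468 / √(2424 × 776) = 468 / 1371.5043 ≈ 0.341

0.341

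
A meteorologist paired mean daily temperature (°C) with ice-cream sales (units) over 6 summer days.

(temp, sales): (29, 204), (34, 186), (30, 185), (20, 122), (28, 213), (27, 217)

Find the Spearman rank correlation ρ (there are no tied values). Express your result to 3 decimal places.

Rank temp: 4, 6, 5, 1, 3, 2
Rank sales: 4, 3, 2, 1, 5, 6
d = rank(temp) − rank(sales): 0, 3, 3, 0, -2, -4; Σd² = 38
ρ = 1 − 6Σd² / [n(n²−1)] = 1 − 6×38 / (6×35) = 1 − 228/210 ≈ -0.086

-0.086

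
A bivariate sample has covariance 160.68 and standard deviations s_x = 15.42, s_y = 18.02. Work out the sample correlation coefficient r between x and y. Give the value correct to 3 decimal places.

r = Cov(x,y) / (s_x · s_y) = 160.68 / (15.42 × 18.02)
  = 160.68 / 277.8684 ≈ 0.578

0.578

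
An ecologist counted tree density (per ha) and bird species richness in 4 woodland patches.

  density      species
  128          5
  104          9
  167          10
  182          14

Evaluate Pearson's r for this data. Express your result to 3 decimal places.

n = 4, Σx = 581, Σy = 38, Σx² = 88213, Σy² = 402, Σxy = 5794
nΣxy − ΣxΣy = 23176 − 22078 = 1098
nΣx² − (Σx)² = 352852 − 337561 = 15291; nΣy² − (Σy)² = 1608 − 1444 = 164
r = 1098 / √(15291 × 164) = 1098 / 1583.5795 ≈ 0.693

0.693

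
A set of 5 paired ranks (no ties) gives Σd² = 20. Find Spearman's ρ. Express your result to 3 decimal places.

ρ = 1 − 6Σd² / [n(n²−1)] = 1 − 6×20 / (5×24)
  = 1 − 120/120 = 1 − 1.0000 ≈ 0.000

0.000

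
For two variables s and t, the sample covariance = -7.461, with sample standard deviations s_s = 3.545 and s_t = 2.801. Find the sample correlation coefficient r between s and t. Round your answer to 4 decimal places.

-0.7514

r = Cov(s,t) / (s_s · s_t) = -7.461 / (3.545 × 2.801)
  = -7.461 / 9.9295 ≈ -0.7514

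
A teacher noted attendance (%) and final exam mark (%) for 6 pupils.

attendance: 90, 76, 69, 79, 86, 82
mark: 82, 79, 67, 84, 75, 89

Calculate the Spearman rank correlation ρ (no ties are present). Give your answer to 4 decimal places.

0.3714

Rank attendance: 6, 2, 1, 3, 5, 4
Rank mark: 4, 3, 1, 5, 2, 6
d = rank(attendance) − rank(mark): 2, -1, 0, -2, 3, -2; Σd² = 22
ρ = 1 − 6Σd² / [n(n²−1)] = 1 − 6×22 / (6×35) = 1 − 132/210 ≈ 0.3714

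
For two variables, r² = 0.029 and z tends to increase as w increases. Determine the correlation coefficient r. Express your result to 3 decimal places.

|r| = √0.029 = 0.170
The association is positive, so r = 0.170.

0.170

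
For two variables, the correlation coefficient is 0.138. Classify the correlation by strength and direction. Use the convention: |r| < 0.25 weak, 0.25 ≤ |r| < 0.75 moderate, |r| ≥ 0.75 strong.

weak positive

r = 0.138 > 0 so the relationship is positive.
|r| = 0.138, which falls in the weak range.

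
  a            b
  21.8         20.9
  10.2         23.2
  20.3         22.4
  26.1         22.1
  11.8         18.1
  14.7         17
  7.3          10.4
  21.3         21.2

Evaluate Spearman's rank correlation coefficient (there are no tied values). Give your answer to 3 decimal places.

Rank a: 7, 2, 5, 8, 3, 4, 1, 6
Rank b: 4, 8, 7, 6, 3, 2, 1, 5
d = rank(a) − rank(b): 3, -6, -2, 2, 0, 2, 0, 1; Σd² = 58
ρ = 1 − 6Σd² / [n(n²−1)] = 1 − 6×58 / (8×63) = 1 − 348/504 ≈ 0.310

0.310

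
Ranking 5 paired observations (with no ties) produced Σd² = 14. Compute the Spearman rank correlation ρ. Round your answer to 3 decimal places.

ρ = 1 − 6Σd² / [n(n²−1)] = 1 − 6×14 / (5×24)
  = 1 − 84/120 = 1 − 0.7000 ≈ 0.300

0.300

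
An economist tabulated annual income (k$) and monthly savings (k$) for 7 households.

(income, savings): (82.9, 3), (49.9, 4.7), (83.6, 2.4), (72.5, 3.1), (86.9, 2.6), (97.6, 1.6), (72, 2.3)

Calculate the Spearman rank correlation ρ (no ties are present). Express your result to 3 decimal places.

-0.607

Rank income: 4, 1, 5, 3, 6, 7, 2
Rank savings: 5, 7, 3, 6, 4, 1, 2
d = rank(income) − rank(savings): -1, -6, 2, -3, 2, 6, 0; Σd² = 90
ρ = 1 − 6Σd² / [n(n²−1)] = 1 − 6×90 / (7×48) = 1 − 540/336 ≈ -0.607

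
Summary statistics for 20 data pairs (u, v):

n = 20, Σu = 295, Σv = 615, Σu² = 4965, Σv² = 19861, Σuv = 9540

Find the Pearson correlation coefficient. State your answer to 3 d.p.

r = (nΣuv − ΣuΣv) / √[(nΣu² − (Σu)²)(nΣv² − (Σv)²)]
Numerator: 20×9540 − 295×615 = 9375
Denominator: √[(99300 − 87025)(397220 − 378225)] = √[12275 × 18995] = 15269.6963
r = 9375 / 15269.6963 ≈ 0.614

0.614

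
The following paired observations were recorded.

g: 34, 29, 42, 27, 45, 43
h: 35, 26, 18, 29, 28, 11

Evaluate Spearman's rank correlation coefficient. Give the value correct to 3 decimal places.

-0.429

Rank g: 3, 2, 4, 1, 6, 5
Rank h: 6, 3, 2, 5, 4, 1
d = rank(g) − rank(h): -3, -1, 2, -4, 2, 4; Σd² = 50
ρ = 1 − 6Σd² / [n(n²−1)] = 1 − 6×50 / (6×35) = 1 − 300/210 ≈ -0.429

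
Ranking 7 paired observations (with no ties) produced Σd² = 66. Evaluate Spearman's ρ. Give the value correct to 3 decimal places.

ρ = 1 − 6Σd² / [n(n²−1)] = 1 − 6×66 / (7×48)
  = 1 − 396/336 = 1 − 1.1786 ≈ -0.179

-0.179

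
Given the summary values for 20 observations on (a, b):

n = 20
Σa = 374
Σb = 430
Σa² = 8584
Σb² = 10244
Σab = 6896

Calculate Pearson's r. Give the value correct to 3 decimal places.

-0.908

r = (nΣab − ΣaΣb) / √[(nΣa² − (Σa)²)(nΣb² − (Σb)²)]
Numerator: 20×6896 − 374×430 = -22900
Denominator: √[(171680 − 139876)(204880 − 184900)] = √[31804 × 19980] = 25208.0130
r = -22900 / 25208.0130 ≈ -0.908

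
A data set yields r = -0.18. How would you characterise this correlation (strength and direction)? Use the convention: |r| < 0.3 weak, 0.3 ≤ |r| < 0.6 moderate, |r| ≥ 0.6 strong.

weak negative

r = -0.18 < 0 so the relationship is negative.
|r| = 0.18, which falls in the weak range.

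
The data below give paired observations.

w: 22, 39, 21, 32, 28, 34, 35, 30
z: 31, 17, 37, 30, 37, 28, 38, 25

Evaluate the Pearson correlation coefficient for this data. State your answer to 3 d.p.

n = 8, Σw = 241, Σz = 243, Σw² = 7535, Σz² = 7741, Σwz = 7150
nΣwz − ΣwΣz = 57200 − 58563 = -1363
nΣw² − (Σw)² = 60280 − 58081 = 2199; nΣz² − (Σz)² = 61928 − 59049 = 2879
r = -1363 / √(2199 × 2879) = -1363 / 2516.1322 ≈ -0.542

-0.542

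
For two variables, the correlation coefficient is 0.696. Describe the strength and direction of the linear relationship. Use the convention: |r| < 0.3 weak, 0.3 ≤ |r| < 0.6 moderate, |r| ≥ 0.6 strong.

strong positive

r = 0.696 > 0 so the relationship is positive.
|r| = 0.696, which falls in the strong range.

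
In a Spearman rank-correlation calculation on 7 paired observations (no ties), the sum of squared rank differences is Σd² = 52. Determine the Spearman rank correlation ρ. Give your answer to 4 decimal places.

0.0714

ρ = 1 − 6Σd² / [n(n²−1)] = 1 − 6×52 / (7×48)
  = 1 − 312/336 = 1 − 0.92857 ≈ 0.0714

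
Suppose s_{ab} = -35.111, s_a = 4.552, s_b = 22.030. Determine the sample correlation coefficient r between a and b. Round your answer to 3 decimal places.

-0.350

r = Cov(a,b) / (s_a · s_b) = -35.111 / (4.552 × 22.030)
  = -35.111 / 100.2806 ≈ -0.350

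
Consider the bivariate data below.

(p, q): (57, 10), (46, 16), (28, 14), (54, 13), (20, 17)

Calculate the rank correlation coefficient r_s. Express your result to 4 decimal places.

-0.9000

Rank p: 5, 3, 2, 4, 1
Rank q: 1, 4, 3, 2, 5
d = rank(p) − rank(q): 4, -1, -1, 2, -4; Σd² = 38
ρ = 1 − 6Σd² / [n(n²−1)] = 1 − 6×38 / (5×24) = 1 − 228/120 ≈ -0.9000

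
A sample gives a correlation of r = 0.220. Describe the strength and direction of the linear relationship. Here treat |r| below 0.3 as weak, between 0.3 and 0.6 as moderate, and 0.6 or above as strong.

r = 0.220 > 0 so the relationship is positive.
|r| = 0.220, which falls in the weak range.

weak positive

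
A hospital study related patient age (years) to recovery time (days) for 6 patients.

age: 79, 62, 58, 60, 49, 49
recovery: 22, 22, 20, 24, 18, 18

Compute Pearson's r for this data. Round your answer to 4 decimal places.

n = 6, Σx = 357, Σy = 124, Σx² = 21851, Σy² = 2592, Σxy = 7466
nΣxy − ΣxΣy = 44796 − 44268 = 528
nΣx² − (Σx)² = 131106 − 127449 = 3657; nΣy² − (Σy)² = 15552 − 15376 = 176
r = 528 / √(3657 × 176) = 528 / 802.2668 ≈ 0.6581

0.6581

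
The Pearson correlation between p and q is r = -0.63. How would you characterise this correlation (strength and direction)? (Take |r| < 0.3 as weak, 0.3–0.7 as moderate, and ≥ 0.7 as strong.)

r = -0.63 < 0 so the relationship is negative.
|r| = 0.63, which falls in the moderate range.

moderate negative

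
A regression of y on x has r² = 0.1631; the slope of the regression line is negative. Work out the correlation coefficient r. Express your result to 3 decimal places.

-0.404

|r| = √0.1631 = 0.404
The association is negative, so r = −0.404.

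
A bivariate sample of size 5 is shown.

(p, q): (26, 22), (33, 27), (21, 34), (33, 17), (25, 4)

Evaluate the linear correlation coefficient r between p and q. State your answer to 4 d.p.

-0.1359

n = 5, Σp = 138, Σq = 104, Σp² = 3920, Σq² = 2674, Σpq = 2838
nΣpq − ΣpΣq = 14190 − 14352 = -162
nΣp² − (Σp)² = 19600 − 19044 = 556; nΣq² − (Σq)² = 13370 − 10816 = 2554
r = -162 / √(556 × 2554) = -162 / 1191.6476 ≈ -0.1359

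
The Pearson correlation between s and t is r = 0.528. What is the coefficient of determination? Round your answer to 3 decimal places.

r² = (0.528)² = 0.279

0.279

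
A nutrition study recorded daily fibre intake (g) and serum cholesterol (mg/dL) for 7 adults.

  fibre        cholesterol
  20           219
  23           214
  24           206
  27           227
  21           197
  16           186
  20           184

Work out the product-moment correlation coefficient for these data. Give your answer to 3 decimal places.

n = 7, Σx = 151, Σy = 1433, Σx² = 3331, Σy² = 294983, Σxy = 31168
nΣxy − ΣxΣy = 218176 − 216383 = 1793
nΣx² − (Σx)² = 23317 − 22801 = 516; nΣy² − (Σy)² = 2064881 − 2053489 = 11392
r = 1793 / √(516 × 11392) = 1793 / 2424.5148 ≈ 0.740

0.740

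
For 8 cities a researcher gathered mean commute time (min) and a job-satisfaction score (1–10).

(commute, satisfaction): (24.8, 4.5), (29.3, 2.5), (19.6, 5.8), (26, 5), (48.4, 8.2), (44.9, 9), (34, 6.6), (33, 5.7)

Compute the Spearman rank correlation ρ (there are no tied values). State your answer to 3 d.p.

0.667

Rank commute: 2, 4, 1, 3, 8, 7, 6, 5
Rank satisfaction: 2, 1, 5, 3, 7, 8, 6, 4
d = rank(commute) − rank(satisfaction): 0, 3, -4, 0, 1, -1, 0, 1; Σd² = 28
ρ = 1 − 6Σd² / [n(n²−1)] = 1 − 6×28 / (8×63) = 1 − 168/504 ≈ 0.667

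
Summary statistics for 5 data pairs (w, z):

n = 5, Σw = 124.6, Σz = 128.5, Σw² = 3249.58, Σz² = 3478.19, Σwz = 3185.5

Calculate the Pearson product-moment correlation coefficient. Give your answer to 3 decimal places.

r = (nΣwz − ΣwΣz) / √[(nΣw² − (Σw)²)(nΣz² − (Σz)²)]
Numerator: 5×3185.5 − 124.6×128.5 = -83.6
Denominator: √[(16247.9 − 15525.16)(17390.95 − 16512.25)] = √[722.74 × 878.7] = 796.9138
r = -83.6 / 796.9138 ≈ -0.105

-0.105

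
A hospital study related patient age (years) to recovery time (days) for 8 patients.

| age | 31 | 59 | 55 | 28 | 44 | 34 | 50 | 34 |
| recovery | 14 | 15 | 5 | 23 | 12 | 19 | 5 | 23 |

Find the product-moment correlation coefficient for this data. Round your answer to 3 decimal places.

n = 8, Σx = 335, Σy = 116, Σx² = 14999, Σy² = 2034, Σxy = 4444
nΣxy − ΣxΣy = 35552 − 38860 = -3308
nΣx² − (Σx)² = 119992 − 112225 = 7767; nΣy² − (Σy)² = 16272 − 13456 = 2816
r = -3308 / √(7767 × 2816) = -3308 / 4676.7373 ≈ -0.707

-0.707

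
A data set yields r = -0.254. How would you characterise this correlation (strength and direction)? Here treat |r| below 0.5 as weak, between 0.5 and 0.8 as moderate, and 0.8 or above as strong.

weak negative

r = -0.254 < 0 so the relationship is negative.
|r| = 0.254, which falls in the weak range.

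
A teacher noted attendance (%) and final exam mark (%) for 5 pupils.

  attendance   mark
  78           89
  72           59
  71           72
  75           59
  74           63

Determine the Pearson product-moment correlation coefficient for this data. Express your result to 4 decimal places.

0.5831

n = 5, Σx = 370, Σy = 342, Σx² = 27410, Σy² = 24036, Σxy = 25389
nΣxy − ΣxΣy = 126945 − 126540 = 405
nΣx² − (Σx)² = 137050 − 136900 = 150; nΣy² − (Σy)² = 120180 − 116964 = 3216
r = 405 / √(150 × 3216) = 405 / 694.5502 ≈ 0.5831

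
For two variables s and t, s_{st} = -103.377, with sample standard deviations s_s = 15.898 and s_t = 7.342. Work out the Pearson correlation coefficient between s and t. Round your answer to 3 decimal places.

-0.886

r = Cov(s,t) / (s_s · s_t) = -103.377 / (15.898 × 7.342)
  = -103.377 / 116.7231 ≈ -0.886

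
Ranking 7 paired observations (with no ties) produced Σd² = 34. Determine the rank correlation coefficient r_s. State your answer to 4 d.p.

ρ = 1 − 6Σd² / [n(n²−1)] = 1 − 6×34 / (7×48)
  = 1 − 204/336 = 1 − 0.60714 ≈ 0.3929

0.3929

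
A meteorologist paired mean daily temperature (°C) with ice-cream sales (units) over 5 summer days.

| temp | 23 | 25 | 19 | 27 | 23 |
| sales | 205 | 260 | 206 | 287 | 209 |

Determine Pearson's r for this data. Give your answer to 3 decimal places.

n = 5, Σx = 117, Σy = 1167, Σx² = 2773, Σy² = 278111, Σxy = 27685
nΣxy − ΣxΣy = 138425 − 136539 = 1886
nΣx² − (Σx)² = 13865 − 13689 = 176; nΣy² − (Σy)² = 1390555 − 1361889 = 28666
r = 1886 / √(176 × 28666) = 1886 / 2246.1558 ≈ 0.840

0.840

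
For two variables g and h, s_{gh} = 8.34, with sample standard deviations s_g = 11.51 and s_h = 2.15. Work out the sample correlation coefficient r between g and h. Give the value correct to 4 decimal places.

r = Cov(g,h) / (s_g · s_h) = 8.34 / (11.51 × 2.15)
  = 8.34 / 24.7465 ≈ 0.3370

0.3370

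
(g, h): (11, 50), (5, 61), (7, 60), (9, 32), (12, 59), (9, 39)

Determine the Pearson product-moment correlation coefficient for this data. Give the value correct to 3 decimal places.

n = 6, Σg = 53, Σh = 301, Σg² = 501, Σh² = 15847, Σgh = 2622
nΣgh − ΣgΣh = 15732 − 15953 = -221
nΣg² − (Σg)² = 3006 − 2809 = 197; nΣh² − (Σh)² = 95082 − 90601 = 4481
r = -221 / √(197 × 4481) = -221 / 939.5515 ≈ -0.235

-0.235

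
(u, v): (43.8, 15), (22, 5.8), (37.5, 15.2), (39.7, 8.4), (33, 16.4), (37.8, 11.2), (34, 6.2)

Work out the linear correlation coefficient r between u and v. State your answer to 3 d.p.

n = 7, Σu = 247.8, Σv = 78.2, Σu² = 9058.62, Σv² = 993.08, Σuv = 2863.44
nΣuv − ΣuΣv = 20044.08 − 19377.96 = 666.12
nΣu² − (Σu)² = 63410.34 − 61404.84 = 2005.5; nΣv² − (Σv)² = 6951.56 − 6115.24 = 836.32
r = 666.12 / √(2005.5 × 836.32) = 666.12 / 1295.0829 ≈ 0.514

0.514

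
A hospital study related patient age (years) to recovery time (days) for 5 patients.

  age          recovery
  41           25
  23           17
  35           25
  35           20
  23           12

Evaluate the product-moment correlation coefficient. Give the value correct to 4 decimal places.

0.8878

n = 5, Σx = 157, Σy = 99, Σx² = 5189, Σy² = 2083, Σxy = 3267
nΣxy − ΣxΣy = 16335 − 15543 = 792
nΣx² − (Σx)² = 25945 − 24649 = 1296; nΣy² − (Σy)² = 10415 − 9801 = 614
r = 792 / √(1296 × 614) = 792 / 892.0448 ≈ 0.8878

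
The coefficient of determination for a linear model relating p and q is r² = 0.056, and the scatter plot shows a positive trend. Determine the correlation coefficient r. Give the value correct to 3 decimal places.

0.237

|r| = √0.056 = 0.237
The association is positive, so r = 0.237.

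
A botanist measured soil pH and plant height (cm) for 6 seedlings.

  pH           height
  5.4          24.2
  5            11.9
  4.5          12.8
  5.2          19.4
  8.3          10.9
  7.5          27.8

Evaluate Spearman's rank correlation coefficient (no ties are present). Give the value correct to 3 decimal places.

0.086

Rank pH: 4, 2, 1, 3, 6, 5
Rank height: 5, 2, 3, 4, 1, 6
d = rank(pH) − rank(height): -1, 0, -2, -1, 5, -1; Σd² = 32
ρ = 1 − 6Σd² / [n(n²−1)] = 1 − 6×32 / (6×35) = 1 − 192/210 ≈ 0.086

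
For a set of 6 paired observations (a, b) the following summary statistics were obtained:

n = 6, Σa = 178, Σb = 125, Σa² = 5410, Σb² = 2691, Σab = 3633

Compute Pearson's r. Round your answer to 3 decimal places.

r = (nΣab − ΣaΣb) / √[(nΣa² − (Σa)²)(nΣb² − (Σb)²)]
Numerator: 6×3633 − 178×125 = -452
Denominator: √[(32460 − 31684)(16146 − 15625)] = √[776 × 521] = 635.8427
r = -452 / 635.8427 ≈ -0.711

-0.711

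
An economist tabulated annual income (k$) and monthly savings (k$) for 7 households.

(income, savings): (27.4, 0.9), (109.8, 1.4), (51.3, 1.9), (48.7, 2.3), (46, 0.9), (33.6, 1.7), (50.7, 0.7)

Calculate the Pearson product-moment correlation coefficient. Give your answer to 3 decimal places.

0.077

n = 7, Σx = 367.5, Σy = 9.8, Σx² = 23625.63, Σy² = 15.86, Σxy = 521.87
nΣxy − ΣxΣy = 3653.09 − 3601.5 = 51.59
nΣx² − (Σx)² = 165379.41 − 135056.25 = 30323.16; nΣy² − (Σy)² = 111.02 − 96.04 = 14.98
r = 51.59 / √(30323.16 × 14.98) = 51.59 / 673.9740 ≈ 0.077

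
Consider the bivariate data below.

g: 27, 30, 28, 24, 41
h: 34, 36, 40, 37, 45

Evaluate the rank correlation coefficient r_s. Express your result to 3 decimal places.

Rank g: 2, 4, 3, 1, 5
Rank h: 1, 2, 4, 3, 5
d = rank(g) − rank(h): 1, 2, -1, -2, 0; Σd² = 10
ρ = 1 − 6Σd² / [n(n²−1)] = 1 − 6×10 / (5×24) = 1 − 60/120 ≈ 0.500

0.500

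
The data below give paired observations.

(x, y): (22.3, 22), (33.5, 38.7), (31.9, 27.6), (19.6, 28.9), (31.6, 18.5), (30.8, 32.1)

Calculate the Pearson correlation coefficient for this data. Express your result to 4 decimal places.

0.2933

n = 6, Σx = 169.7, Σy = 167.8, Σx² = 4968.51, Σy² = 4951.32, Σxy = 4807.21
nΣxy − ΣxΣy = 28843.26 − 28475.66 = 367.6
nΣx² − (Σx)² = 29811.06 − 28798.09 = 1012.97; nΣy² − (Σy)² = 29707.92 − 28156.84 = 1551.08
r = 367.6 / √(1012.97 × 1551.08) = 367.6 / 1253.4742 ≈ 0.2933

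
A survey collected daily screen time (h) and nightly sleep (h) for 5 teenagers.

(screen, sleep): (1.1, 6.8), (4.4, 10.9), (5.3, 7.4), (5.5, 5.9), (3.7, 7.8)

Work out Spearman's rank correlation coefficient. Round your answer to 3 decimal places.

Rank screen: 1, 3, 4, 5, 2
Rank sleep: 2, 5, 3, 1, 4
d = rank(screen) − rank(sleep): -1, -2, 1, 4, -2; Σd² = 26
ρ = 1 − 6Σd² / [n(n²−1)] = 1 − 6×26 / (5×24) = 1 − 156/120 ≈ -0.300

-0.300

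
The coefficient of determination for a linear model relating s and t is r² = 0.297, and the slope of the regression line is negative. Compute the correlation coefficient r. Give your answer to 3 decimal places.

-0.545

|r| = √0.297 = 0.545
The association is negative, so r = −0.545.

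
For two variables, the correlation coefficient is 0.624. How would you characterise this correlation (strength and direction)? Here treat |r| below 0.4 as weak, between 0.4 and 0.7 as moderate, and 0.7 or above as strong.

r = 0.624 > 0 so the relationship is positive.
|r| = 0.624, which falls in the moderate range.

moderate positive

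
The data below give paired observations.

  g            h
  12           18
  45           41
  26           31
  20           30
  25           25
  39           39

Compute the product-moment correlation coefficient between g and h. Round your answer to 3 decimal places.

0.939

n = 6, Σg = 167, Σh = 184, Σg² = 5391, Σh² = 6012, Σgh = 5613
nΣgh − ΣgΣh = 33678 − 30728 = 2950
nΣg² − (Σg)² = 32346 − 27889 = 4457; nΣh² − (Σh)² = 36072 − 33856 = 2216
r = 2950 / √(4457 × 2216) = 2950 / 3142.7237 ≈ 0.939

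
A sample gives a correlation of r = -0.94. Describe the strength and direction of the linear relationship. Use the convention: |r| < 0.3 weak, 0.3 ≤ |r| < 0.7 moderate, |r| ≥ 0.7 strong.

strong negative

r = -0.94 < 0 so the relationship is negative.
|r| = 0.94, which falls in the strong range.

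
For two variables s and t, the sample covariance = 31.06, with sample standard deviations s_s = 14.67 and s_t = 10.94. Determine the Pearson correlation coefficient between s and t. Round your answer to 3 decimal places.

r = Cov(s,t) / (s_s · s_t) = 31.06 / (14.67 × 10.94)
  = 31.06 / 160.4898 ≈ 0.194

0.194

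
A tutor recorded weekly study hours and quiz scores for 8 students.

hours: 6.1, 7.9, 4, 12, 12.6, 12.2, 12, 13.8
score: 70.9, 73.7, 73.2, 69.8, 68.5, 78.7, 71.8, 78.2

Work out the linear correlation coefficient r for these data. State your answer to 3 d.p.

n = 8, Σx = 80.6, Σy = 584.8, Σx² = 901.66, Σy² = 42845.2, Σxy = 5909.12
nΣxy − ΣxΣy = 47272.96 − 47134.88 = 138.08
nΣx² − (Σx)² = 7213.28 − 6496.36 = 716.92; nΣy² − (Σy)² = 342761.6 − 341991.04 = 770.56
r = 138.08 / √(716.92 × 770.56) = 138.08 / 743.2563 ≈ 0.186

0.186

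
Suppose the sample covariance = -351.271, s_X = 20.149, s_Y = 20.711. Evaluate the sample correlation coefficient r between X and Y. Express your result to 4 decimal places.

r = Cov(X,Y) / (s_X · s_Y) = -351.271 / (20.149 × 20.711)
  = -351.271 / 417.3059 ≈ -0.8418

-0.8418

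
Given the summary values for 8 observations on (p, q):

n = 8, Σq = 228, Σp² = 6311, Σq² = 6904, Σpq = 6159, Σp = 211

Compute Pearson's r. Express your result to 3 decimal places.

r = (nΣpq − ΣpΣq) / √[(nΣp² − (Σp)²)(nΣq² − (Σq)²)]
Numerator: 8×6159 − 211×228 = 1164
Denominator: √[(50488 − 44521)(55232 − 51984)] = √[5967 × 3248] = 4402.3648
r = 1164 / 4402.3648 ≈ 0.264

0.264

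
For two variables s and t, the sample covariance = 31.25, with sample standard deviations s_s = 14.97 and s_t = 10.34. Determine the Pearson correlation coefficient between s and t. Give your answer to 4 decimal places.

0.2019

r = Cov(s,t) / (s_s · s_t) = 31.25 / (14.97 × 10.34)
  = 31.25 / 154.7898 ≈ 0.2019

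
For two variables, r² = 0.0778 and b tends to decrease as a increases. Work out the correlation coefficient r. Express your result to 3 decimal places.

|r| = √0.0778 = 0.279
The association is negative, so r = −0.279.

-0.279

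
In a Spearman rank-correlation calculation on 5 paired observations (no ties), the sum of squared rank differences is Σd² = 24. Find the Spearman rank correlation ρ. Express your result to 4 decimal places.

ρ = 1 − 6Σd² / [n(n²−1)] = 1 − 6×24 / (5×24)
  = 1 − 144/120 = 1 − 1.20000 ≈ -0.2000

-0.2000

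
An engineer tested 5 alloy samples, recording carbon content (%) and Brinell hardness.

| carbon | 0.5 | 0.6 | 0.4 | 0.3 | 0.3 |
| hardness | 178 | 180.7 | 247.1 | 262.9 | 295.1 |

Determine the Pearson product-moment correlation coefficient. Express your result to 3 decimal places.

n = 5, Σx = 2.1, Σy = 1163.8, Σx² = 0.95, Σy² = 281595.32, Σxy = 463.66
nΣxy − ΣxΣy = 2318.3 − 2443.98 = -125.68
nΣx² − (Σx)² = 4.75 − 4.41 = 0.34; nΣy² − (Σy)² = 1407976.6 − 1354430.44 = 53546.16
r = -125.68 / √(0.34 × 53546.16) = -125.68 / 134.9285 ≈ -0.931

-0.931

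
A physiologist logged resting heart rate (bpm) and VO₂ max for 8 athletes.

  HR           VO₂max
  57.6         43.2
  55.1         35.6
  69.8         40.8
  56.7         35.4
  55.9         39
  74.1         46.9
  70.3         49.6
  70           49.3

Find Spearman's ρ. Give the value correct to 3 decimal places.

Rank HR: 4, 1, 5, 3, 2, 8, 7, 6
Rank VO₂max: 5, 2, 4, 1, 3, 6, 8, 7
d = rank(HR) − rank(VO₂max): -1, -1, 1, 2, -1, 2, -1, -1; Σd² = 14
ρ = 1 − 6Σd² / [n(n²−1)] = 1 − 6×14 / (8×63) = 1 − 84/504 ≈ 0.833

0.833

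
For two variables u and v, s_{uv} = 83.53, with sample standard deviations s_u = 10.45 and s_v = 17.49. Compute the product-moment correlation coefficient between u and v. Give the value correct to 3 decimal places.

r = Cov(u,v) / (s_u · s_v) = 83.53 / (10.45 × 17.49)
  = 83.53 / 182.7705 ≈ 0.457

0.457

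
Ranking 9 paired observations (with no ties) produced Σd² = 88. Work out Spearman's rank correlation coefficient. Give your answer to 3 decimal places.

0.267

ρ = 1 − 6Σd² / [n(n²−1)] = 1 − 6×88 / (9×80)
  = 1 − 528/720 = 1 − 0.7333 ≈ 0.267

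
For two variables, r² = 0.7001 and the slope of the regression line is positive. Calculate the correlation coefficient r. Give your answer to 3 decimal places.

0.837

|r| = √0.7001 = 0.837
The association is positive, so r = 0.837.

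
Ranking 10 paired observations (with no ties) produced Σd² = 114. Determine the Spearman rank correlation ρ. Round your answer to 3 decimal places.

0.309

ρ = 1 − 6Σd² / [n(n²−1)] = 1 − 6×114 / (10×99)
  = 1 − 684/990 = 1 − 0.6909 ≈ 0.309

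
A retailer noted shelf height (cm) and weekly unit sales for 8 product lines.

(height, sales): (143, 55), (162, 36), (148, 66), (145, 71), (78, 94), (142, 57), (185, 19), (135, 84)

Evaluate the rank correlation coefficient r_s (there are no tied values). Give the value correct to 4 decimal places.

Rank height: 4, 7, 6, 5, 1, 3, 8, 2
Rank sales: 3, 2, 5, 6, 8, 4, 1, 7
d = rank(height) − rank(sales): 1, 5, 1, -1, -7, -1, 7, -5; Σd² = 152
ρ = 1 − 6Σd² / [n(n²−1)] = 1 − 6×152 / (8×63) = 1 − 912/504 ≈ -0.8095

-0.8095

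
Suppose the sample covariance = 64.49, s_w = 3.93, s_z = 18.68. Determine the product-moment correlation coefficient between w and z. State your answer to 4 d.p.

0.8785

r = Cov(w,z) / (s_w · s_z) = 64.49 / (3.93 × 18.68)
  = 64.49 / 73.4124 ≈ 0.8785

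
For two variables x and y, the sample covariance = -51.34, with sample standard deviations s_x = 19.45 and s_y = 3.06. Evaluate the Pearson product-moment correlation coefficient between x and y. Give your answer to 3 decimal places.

r = Cov(x,y) / (s_x · s_y) = -51.34 / (19.45 × 3.06)
  = -51.34 / 59.5170 ≈ -0.863

-0.863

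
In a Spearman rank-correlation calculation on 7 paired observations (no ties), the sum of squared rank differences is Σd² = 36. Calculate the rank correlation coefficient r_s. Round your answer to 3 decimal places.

ρ = 1 − 6Σd² / [n(n²−1)] = 1 − 6×36 / (7×48)
  = 1 − 216/336 = 1 − 0.6429 ≈ 0.357

0.357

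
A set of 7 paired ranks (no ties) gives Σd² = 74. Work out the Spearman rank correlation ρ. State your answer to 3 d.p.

-0.321

ρ = 1 − 6Σd² / [n(n²−1)] = 1 − 6×74 / (7×48)
  = 1 − 444/336 = 1 − 1.3214 ≈ -0.321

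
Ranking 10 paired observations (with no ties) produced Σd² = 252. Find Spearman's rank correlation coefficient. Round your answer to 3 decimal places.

ρ = 1 − 6Σd² / [n(n²−1)] = 1 − 6×252 / (10×99)
  = 1 − 1512/990 = 1 − 1.5273 ≈ -0.527

-0.527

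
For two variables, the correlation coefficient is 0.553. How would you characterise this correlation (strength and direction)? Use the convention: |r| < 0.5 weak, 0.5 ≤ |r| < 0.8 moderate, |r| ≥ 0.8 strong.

r = 0.553 > 0 so the relationship is positive.
|r| = 0.553, which falls in the moderate range.

moderate positive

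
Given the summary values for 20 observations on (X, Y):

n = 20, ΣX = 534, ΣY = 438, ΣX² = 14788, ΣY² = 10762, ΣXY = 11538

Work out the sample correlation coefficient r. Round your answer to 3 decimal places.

r = (nΣXY − ΣXΣY) / √[(nΣX² − (ΣX)²)(nΣY² − (ΣY)²)]
Numerator: 20×11538 − 534×438 = -3132
Denominator: √[(295760 − 285156)(215240 − 191844)] = √[10604 × 23396] = 15750.9106
r = -3132 / 15750.9106 ≈ -0.199

-0.199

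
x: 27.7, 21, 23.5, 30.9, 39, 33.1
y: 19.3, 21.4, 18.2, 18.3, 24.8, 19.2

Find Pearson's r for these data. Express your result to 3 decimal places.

0.491

n = 6, Σx = 175.2, Σy = 121.2, Σx² = 5331.96, Σy² = 2480.26, Σxy = 3579.9
nΣxy − ΣxΣy = 21479.4 − 21234.24 = 245.16
nΣx² − (Σx)² = 31991.76 − 30695.04 = 1296.72; nΣy² − (Σy)² = 14881.56 − 14689.44 = 192.12
r = 245.16 / √(1296.72 × 192.12) = 245.16 / 499.1251 ≈ 0.491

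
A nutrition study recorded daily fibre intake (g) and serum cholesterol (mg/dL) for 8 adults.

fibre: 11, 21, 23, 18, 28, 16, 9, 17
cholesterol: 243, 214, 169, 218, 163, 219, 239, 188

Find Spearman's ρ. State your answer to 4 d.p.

Rank fibre: 2, 6, 7, 5, 8, 3, 1, 4
Rank cholesterol: 8, 4, 2, 5, 1, 6, 7, 3
d = rank(fibre) − rank(cholesterol): -6, 2, 5, 0, 7, -3, -6, 1; Σd² = 160
ρ = 1 − 6Σd² / [n(n²−1)] = 1 − 6×160 / (8×63) = 1 − 960/504 ≈ -0.9048

-0.9048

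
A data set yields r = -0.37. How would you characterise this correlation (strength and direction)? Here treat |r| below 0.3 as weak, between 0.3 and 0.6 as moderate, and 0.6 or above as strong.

moderate negative

r = -0.37 < 0 so the relationship is negative.
|r| = 0.37, which falls in the moderate range.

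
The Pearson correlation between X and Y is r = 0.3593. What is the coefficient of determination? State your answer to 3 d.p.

0.129

r² = (0.3593)² = 0.129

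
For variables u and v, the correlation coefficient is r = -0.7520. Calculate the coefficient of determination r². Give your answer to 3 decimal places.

0.566

r² = (-0.7520)² = 0.566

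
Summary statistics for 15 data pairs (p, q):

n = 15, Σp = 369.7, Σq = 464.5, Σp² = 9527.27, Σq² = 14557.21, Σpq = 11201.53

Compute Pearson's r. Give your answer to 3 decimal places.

-0.920

r = (nΣpq − ΣpΣq) / √[(nΣp² − (Σp)²)(nΣq² − (Σq)²)]
Numerator: 15×11201.53 − 369.7×464.5 = -3702.7
Denominator: √[(142909.05 − 136678.09)(218358.15 − 215760.25)] = √[6230.96 × 2597.9] = 4023.3582
r = -3702.7 / 4023.3582 ≈ -0.920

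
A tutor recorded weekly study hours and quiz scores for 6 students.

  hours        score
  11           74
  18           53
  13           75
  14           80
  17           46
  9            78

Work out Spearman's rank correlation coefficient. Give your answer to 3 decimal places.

Rank hours: 2, 6, 3, 4, 5, 1
Rank score: 3, 2, 4, 6, 1, 5
d = rank(hours) − rank(score): -1, 4, -1, -2, 4, -4; Σd² = 54
ρ = 1 − 6Σd² / [n(n²−1)] = 1 − 6×54 / (6×35) = 1 − 324/210 ≈ -0.543

-0.543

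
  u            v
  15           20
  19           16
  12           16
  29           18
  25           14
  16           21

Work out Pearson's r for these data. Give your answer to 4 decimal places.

n = 6, Σu = 116, Σv = 105, Σu² = 2452, Σv² = 1873, Σuv = 2004
nΣuv − ΣuΣv = 12024 − 12180 = -156
nΣu² − (Σu)² = 14712 − 13456 = 1256; nΣv² − (Σv)² = 11238 − 11025 = 213
r = -156 / √(1256 × 213) = -156 / 517.2311 ≈ -0.3016

-0.3016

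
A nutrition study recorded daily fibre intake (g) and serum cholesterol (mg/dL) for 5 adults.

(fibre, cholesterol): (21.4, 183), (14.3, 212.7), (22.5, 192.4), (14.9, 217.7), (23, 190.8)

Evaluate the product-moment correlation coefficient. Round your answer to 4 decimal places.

n = 5, Σx = 96.1, Σy = 996.6, Σx² = 1919.71, Σy² = 199545.98, Σxy = 18918.94
nΣxy − ΣxΣy = 94594.7 − 95773.26 = -1178.56
nΣx² − (Σx)² = 9598.55 − 9235.21 = 363.34; nΣy² − (Σy)² = 997729.9 − 993211.56 = 4518.34
r = -1178.56 / √(363.34 × 4518.34) = -1178.56 / 1281.2859 ≈ -0.9198

-0.9198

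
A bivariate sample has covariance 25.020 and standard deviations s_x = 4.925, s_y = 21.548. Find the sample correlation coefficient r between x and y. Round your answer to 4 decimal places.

0.2358

r = Cov(x,y) / (s_x · s_y) = 25.020 / (4.925 × 21.548)
  = 25.020 / 106.1239 ≈ 0.2358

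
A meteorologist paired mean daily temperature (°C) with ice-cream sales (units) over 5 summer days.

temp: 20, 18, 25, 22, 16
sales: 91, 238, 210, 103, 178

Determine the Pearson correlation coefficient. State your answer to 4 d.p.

-0.1059

n = 5, Σx = 101, Σy = 820, Σx² = 2089, Σy² = 151318, Σxy = 16468
nΣxy − ΣxΣy = 82340 − 82820 = -480
nΣx² − (Σx)² = 10445 − 10201 = 244; nΣy² − (Σy)² = 756590 − 672400 = 84190
r = -480 / √(244 × 84190) = -480 / 4532.3680 ≈ -0.1059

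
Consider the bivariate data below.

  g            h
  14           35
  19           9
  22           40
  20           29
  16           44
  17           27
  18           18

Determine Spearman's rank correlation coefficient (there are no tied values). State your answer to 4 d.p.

Rank g: 1, 5, 7, 6, 2, 3, 4
Rank h: 5, 1, 6, 4, 7, 3, 2
d = rank(g) − rank(h): -4, 4, 1, 2, -5, 0, 2; Σd² = 66
ρ = 1 − 6Σd² / [n(n²−1)] = 1 − 6×66 / (7×48) = 1 − 396/336 ≈ -0.1786

-0.1786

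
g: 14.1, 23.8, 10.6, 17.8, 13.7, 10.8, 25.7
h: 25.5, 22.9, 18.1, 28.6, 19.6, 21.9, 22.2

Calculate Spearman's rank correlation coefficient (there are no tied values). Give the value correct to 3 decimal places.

Rank g: 4, 6, 1, 5, 3, 2, 7
Rank h: 6, 5, 1, 7, 2, 3, 4
d = rank(g) − rank(h): -2, 1, 0, -2, 1, -1, 3; Σd² = 20
ρ = 1 − 6Σd² / [n(n²−1)] = 1 − 6×20 / (7×48) = 1 − 120/336 ≈ 0.643

0.643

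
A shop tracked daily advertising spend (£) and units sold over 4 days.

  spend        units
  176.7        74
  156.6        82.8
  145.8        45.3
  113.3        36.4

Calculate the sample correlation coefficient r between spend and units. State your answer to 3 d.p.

0.819

n = 4, Σx = 592.4, Σy = 238.5, Σx² = 89840.98, Σy² = 15708.89, Σxy = 36771.14
nΣxy − ΣxΣy = 147084.56 − 141287.4 = 5797.16
nΣx² − (Σx)² = 359363.92 − 350937.76 = 8426.16; nΣy² − (Σy)² = 62835.56 − 56882.25 = 5953.31
r = 5797.16 / √(8426.16 × 5953.31) = 5797.16 / 7082.6226 ≈ 0.819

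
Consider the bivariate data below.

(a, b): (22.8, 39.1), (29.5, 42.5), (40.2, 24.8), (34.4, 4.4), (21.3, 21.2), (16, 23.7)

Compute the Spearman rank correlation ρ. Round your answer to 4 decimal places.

0.0857

Rank a: 3, 4, 6, 5, 2, 1
Rank b: 5, 6, 4, 1, 2, 3
d = rank(a) − rank(b): -2, -2, 2, 4, 0, -2; Σd² = 32
ρ = 1 − 6Σd² / [n(n²−1)] = 1 − 6×32 / (6×35) = 1 − 192/210 ≈ 0.0857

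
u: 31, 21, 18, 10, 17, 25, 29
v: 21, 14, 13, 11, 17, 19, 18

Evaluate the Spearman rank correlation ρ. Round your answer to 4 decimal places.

Rank u: 7, 4, 3, 1, 2, 5, 6
Rank v: 7, 3, 2, 1, 4, 6, 5
d = rank(u) − rank(v): 0, 1, 1, 0, -2, -1, 1; Σd² = 8
ρ = 1 − 6Σd² / [n(n²−1)] = 1 − 6×8 / (7×48) = 1 − 48/336 ≈ 0.8571

0.8571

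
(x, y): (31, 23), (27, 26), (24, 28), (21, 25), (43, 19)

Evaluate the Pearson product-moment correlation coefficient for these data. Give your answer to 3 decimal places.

n = 5, Σx = 146, Σy = 121, Σx² = 4556, Σy² = 2975, Σxy = 3429
nΣxy − ΣxΣy = 17145 − 17666 = -521
nΣx² − (Σx)² = 22780 − 21316 = 1464; nΣy² − (Σy)² = 14875 − 14641 = 234
r = -521 / √(1464 × 234) = -521 / 585.2999 ≈ -0.890

-0.890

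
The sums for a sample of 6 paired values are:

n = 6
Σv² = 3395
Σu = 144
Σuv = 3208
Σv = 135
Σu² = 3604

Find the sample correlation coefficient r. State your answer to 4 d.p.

-0.1391

r = (nΣuv − ΣuΣv) / √[(nΣu² − (Σu)²)(nΣv² − (Σv)²)]
Numerator: 6×3208 − 144×135 = -192
Denominator: √[(21624 − 20736)(20370 − 18225)] = √[888 × 2145] = 1380.1304
r = -192 / 1380.1304 ≈ -0.1391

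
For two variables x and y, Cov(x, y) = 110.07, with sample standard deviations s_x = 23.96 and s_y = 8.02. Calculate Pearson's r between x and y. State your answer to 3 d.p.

r = Cov(x,y) / (s_x · s_y) = 110.07 / (23.96 × 8.02)
  = 110.07 / 192.1592 ≈ 0.573

0.573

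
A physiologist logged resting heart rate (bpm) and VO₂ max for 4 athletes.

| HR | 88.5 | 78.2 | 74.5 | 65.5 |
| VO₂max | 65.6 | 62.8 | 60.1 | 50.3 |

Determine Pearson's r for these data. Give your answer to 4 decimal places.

n = 4, Σx = 306.7, Σy = 238.8, Σx² = 23787.99, Σy² = 14389.3, Σxy = 18488.66
nΣxy − ΣxΣy = 73954.64 − 73239.96 = 714.68
nΣx² − (Σx)² = 95151.96 − 94064.89 = 1087.07; nΣy² − (Σy)² = 57557.2 − 57025.44 = 531.76
r = 714.68 / √(1087.07 × 531.76) = 714.68 / 760.3028 ≈ 0.9400

0.9400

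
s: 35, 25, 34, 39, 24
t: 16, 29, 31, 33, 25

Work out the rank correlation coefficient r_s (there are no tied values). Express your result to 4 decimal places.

0.4000

Rank s: 4, 2, 3, 5, 1
Rank t: 1, 3, 4, 5, 2
d = rank(s) − rank(t): 3, -1, -1, 0, -1; Σd² = 12
ρ = 1 − 6Σd² / [n(n²−1)] = 1 − 6×12 / (5×24) = 1 − 72/120 ≈ 0.4000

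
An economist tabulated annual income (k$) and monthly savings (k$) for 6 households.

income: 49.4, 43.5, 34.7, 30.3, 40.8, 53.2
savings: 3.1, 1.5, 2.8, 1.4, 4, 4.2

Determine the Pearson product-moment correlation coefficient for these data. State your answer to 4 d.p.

0.5981

n = 6, Σx = 251.9, Σy = 17, Σx² = 10949.67, Σy² = 55.3, Σxy = 744.61
nΣxy − ΣxΣy = 4467.66 − 4282.3 = 185.36
nΣx² − (Σx)² = 65698.02 − 63453.61 = 2244.41; nΣy² − (Σy)² = 331.8 − 289 = 42.8
r = 185.36 / √(2244.41 × 42.8) = 185.36 / 309.9367 ≈ 0.5981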